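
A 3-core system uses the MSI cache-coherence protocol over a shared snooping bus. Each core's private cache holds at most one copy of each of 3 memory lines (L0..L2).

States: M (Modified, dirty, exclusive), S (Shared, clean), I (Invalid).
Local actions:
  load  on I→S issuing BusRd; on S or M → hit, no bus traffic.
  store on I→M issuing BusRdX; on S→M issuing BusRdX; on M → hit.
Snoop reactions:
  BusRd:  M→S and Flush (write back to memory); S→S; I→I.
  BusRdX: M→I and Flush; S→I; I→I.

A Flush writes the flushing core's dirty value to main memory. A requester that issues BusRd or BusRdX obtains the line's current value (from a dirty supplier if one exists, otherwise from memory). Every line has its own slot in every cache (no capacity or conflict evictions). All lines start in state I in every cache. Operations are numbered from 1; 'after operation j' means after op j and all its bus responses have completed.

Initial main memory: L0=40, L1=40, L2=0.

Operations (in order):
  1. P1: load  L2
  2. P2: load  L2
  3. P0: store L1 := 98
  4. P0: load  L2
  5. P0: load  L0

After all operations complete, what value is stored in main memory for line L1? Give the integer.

memory[L1] = 40

step 1: P1: load  L2  ⟶  ISI  (L2)  txn=BusRd  M[L2]=0
step 2: P2: load  L2  ⟶  ISS  (L2)  txn=BusRd  M[L2]=0
step 3: P0: store L1 := 98  ⟶  MII  (L1)  txn=BusRdX  M[L1]=40
step 4: P0: load  L2  ⟶  SSS  (L2)  txn=BusRd  M[L2]=0
step 5: P0: load  L0  ⟶  SII  (L0)  txn=BusRd  M[L0]=40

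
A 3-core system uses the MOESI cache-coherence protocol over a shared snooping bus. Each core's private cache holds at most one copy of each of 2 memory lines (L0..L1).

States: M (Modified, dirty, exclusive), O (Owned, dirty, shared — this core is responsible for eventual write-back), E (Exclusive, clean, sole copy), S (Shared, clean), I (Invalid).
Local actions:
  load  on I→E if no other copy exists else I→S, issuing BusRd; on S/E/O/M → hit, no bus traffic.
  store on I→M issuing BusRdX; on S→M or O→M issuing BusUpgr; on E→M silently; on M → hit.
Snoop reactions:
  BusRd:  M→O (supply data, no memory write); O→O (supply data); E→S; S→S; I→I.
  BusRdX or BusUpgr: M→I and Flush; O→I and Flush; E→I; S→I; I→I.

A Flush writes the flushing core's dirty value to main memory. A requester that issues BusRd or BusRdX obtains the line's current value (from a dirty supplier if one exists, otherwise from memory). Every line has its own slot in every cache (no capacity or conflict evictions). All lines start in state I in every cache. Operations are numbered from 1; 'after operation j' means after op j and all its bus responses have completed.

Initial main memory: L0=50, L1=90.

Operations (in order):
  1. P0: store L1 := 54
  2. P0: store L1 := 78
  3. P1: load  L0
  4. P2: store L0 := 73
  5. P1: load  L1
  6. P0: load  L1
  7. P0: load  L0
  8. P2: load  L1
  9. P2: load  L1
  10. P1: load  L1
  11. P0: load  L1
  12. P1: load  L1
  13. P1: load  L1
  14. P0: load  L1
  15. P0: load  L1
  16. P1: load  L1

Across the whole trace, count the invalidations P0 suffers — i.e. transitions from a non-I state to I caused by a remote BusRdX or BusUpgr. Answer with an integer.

step 1: P0: store L1 := 54  ⟶  MII  (L1)  txn=BusRdX  M[L1]=90
step 2: P0: store L1 := 78  ⟶  MII  (L1)  txn=∅  M[L1]=90
step 3: P1: load  L0  ⟶  IEI  (L0)  txn=BusRd  M[L0]=50
step 4: P2: store L0 := 73  ⟶  IIM  (L0)  txn=BusRdX  M[L0]=50
step 5: P1: load  L1  ⟶  OSI  (L1)  txn=BusRd  M[L1]=90
step 6: P0: load  L1  ⟶  OSI  (L1)  txn=∅  M[L1]=90
step 7: P0: load  L0  ⟶  SIO  (L0)  txn=BusRd  M[L0]=50
step 8: P2: load  L1  ⟶  OSS  (L1)  txn=BusRd  M[L1]=90
step 9: P2: load  L1  ⟶  OSS  (L1)  txn=∅  M[L1]=90
step 10: P1: load  L1  ⟶  OSS  (L1)  txn=∅  M[L1]=90
step 11: P0: load  L1  ⟶  OSS  (L1)  txn=∅  M[L1]=90
step 12: P1: load  L1  ⟶  OSS  (L1)  txn=∅  M[L1]=90
step 13: P1: load  L1  ⟶  OSS  (L1)  txn=∅  M[L1]=90
step 14: P0: load  L1  ⟶  OSS  (L1)  txn=∅  M[L1]=90
step 15: P0: load  L1  ⟶  OSS  (L1)  txn=∅  M[L1]=90
step 16: P1: load  L1  ⟶  OSS  (L1)  txn=∅  M[L1]=90

invalidations = 0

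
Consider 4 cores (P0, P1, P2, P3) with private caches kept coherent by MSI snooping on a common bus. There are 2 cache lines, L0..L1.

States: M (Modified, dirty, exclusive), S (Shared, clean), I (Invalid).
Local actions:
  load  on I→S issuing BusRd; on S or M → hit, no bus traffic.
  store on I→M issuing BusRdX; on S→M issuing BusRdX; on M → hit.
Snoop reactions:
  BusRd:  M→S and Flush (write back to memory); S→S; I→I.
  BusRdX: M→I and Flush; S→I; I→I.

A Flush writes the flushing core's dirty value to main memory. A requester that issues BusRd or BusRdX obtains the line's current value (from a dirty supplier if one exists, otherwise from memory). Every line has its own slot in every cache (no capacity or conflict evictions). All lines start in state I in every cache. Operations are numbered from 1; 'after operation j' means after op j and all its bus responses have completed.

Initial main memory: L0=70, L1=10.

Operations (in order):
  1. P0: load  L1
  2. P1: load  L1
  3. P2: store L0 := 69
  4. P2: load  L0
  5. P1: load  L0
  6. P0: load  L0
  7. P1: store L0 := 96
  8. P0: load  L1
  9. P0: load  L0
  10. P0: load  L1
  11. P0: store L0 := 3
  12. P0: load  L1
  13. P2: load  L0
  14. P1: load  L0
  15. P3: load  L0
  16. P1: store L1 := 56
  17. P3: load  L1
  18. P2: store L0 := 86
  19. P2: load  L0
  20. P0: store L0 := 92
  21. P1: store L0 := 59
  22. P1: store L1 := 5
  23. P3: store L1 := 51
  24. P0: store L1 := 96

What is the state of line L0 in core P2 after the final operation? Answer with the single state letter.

[1] P0: load  L1 | P0:S(10), P1:I, P2:I, P3:I | bus: BusRd
[2] P1: load  L1 | P0:S(10), P1:S(10), P2:I, P3:I | bus: BusRd
[3] P2: store L0 := 69 | P0:I, P1:I, P2:M(69), P3:I | bus: BusRdX
[4] P2: load  L0 | P0:I, P1:I, P2:M(69), P3:I | bus: none
[5] P1: load  L0 | P0:I, P1:S(69), P2:S(69), P3:I | bus: BusRd,Flush
[6] P0: load  L0 | P0:S(69), P1:S(69), P2:S(69), P3:I | bus: BusRd
[7] P1: store L0 := 96 | P0:I, P1:M(96), P2:I, P3:I | bus: BusRdX
[8] P0: load  L1 | P0:S(10), P1:S(10), P2:I, P3:I | bus: none
[9] P0: load  L0 | P0:S(96), P1:S(96), P2:I, P3:I | bus: BusRd,Flush
[10] P0: load  L1 | P0:S(10), P1:S(10), P2:I, P3:I | bus: none
[11] P0: store L0 := 3 | P0:M(3), P1:I, P2:I, P3:I | bus: BusRdX
[12] P0: load  L1 | P0:S(10), P1:S(10), P2:I, P3:I | bus: none
[13] P2: load  L0 | P0:S(3), P1:I, P2:S(3), P3:I | bus: BusRd,Flush
[14] P1: load  L0 | P0:S(3), P1:S(3), P2:S(3), P3:I | bus: BusRd
[15] P3: load  L0 | P0:S(3), P1:S(3), P2:S(3), P3:S(3) | bus: BusRd
[16] P1: store L1 := 56 | P0:I, P1:M(56), P2:I, P3:I | bus: BusRdX
[17] P3: load  L1 | P0:I, P1:S(56), P2:I, P3:S(56) | bus: BusRd,Flush
[18] P2: store L0 := 86 | P0:I, P1:I, P2:M(86), P3:I | bus: BusRdX
[19] P2: load  L0 | P0:I, P1:I, P2:M(86), P3:I | bus: none
[20] P0: store L0 := 92 | P0:M(92), P1:I, P2:I, P3:I | bus: BusRdX,Flush
[21] P1: store L0 := 59 | P0:I, P1:M(59), P2:I, P3:I | bus: BusRdX,Flush
[22] P1: store L1 := 5 | P0:I, P1:M(5), P2:I, P3:I | bus: BusRdX
[23] P3: store L1 := 51 | P0:I, P1:I, P2:I, P3:M(51) | bus: BusRdX,Flush
[24] P0: store L1 := 96 | P0:M(96), P1:I, P2:I, P3:I | bus: BusRdX,Flush

state = I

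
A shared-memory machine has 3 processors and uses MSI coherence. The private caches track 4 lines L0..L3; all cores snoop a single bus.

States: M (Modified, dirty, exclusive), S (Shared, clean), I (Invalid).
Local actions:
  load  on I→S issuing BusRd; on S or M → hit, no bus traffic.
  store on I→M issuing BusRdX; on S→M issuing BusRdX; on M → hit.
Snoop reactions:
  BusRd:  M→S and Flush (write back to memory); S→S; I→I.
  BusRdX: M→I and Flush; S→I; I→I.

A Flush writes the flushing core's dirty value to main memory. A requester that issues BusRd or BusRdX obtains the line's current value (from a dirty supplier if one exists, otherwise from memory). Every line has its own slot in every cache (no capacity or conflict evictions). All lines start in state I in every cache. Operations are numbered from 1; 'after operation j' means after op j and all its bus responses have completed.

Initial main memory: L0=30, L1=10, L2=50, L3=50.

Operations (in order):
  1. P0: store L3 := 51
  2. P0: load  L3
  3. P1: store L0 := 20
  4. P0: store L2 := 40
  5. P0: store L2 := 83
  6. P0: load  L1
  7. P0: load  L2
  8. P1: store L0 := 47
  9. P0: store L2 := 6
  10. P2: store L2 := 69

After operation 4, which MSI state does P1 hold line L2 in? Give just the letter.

1. P0: store L3 := 51  bus=[BusRdX]  L3: P0=M P1=I P2=I  mem[L3]=50
2. P0: load  L3  bus=[-]  L3: P0=M P1=I P2=I  mem[L3]=50
3. P1: store L0 := 20  bus=[BusRdX]  L0: P0=I P1=M P2=I  mem[L0]=30
4. P0: store L2 := 40  bus=[BusRdX]  L2: P0=M P1=I P2=I  mem[L2]=50
5. P0: store L2 := 83  bus=[-]  L2: P0=M P1=I P2=I  mem[L2]=50
6. P0: load  L1  bus=[BusRd]  L1: P0=S P1=I P2=I  mem[L1]=10
7. P0: load  L2  bus=[-]  L2: P0=M P1=I P2=I  mem[L2]=50
8. P1: store L0 := 47  bus=[-]  L0: P0=I P1=M P2=I  mem[L0]=30
9. P0: store L2 := 6  bus=[-]  L2: P0=M P1=I P2=I  mem[L2]=50
10. P2: store L2 := 69  bus=[BusRdX,Flush]  L2: P0=I P1=I P2=M  mem[L2]=6

state = I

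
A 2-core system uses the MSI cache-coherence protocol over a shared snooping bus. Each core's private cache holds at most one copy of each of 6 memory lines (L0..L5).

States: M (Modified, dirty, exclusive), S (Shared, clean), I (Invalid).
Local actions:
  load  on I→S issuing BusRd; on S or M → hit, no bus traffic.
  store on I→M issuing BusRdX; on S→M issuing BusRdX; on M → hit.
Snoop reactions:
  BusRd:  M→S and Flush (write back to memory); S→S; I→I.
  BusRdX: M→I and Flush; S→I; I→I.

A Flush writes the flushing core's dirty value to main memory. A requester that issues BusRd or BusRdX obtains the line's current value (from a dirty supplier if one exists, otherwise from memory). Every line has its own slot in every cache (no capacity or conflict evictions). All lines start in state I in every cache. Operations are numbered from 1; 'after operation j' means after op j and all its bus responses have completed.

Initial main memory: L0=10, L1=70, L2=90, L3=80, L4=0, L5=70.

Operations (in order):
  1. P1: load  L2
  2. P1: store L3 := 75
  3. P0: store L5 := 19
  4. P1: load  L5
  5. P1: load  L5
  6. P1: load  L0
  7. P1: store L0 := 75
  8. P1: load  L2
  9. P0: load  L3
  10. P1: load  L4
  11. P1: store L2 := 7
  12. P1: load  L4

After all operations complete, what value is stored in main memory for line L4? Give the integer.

memory[L4] = 0

[1] P1: load  L2 | P0:I, P1:S(90) | bus: BusRd
[2] P1: store L3 := 75 | P0:I, P1:M(75) | bus: BusRdX
[3] P0: store L5 := 19 | P0:M(19), P1:I | bus: BusRdX
[4] P1: load  L5 | P0:S(19), P1:S(19) | bus: BusRd,Flush
[5] P1: load  L5 | P0:S(19), P1:S(19) | bus: none
[6] P1: load  L0 | P0:I, P1:S(10) | bus: BusRd
[7] P1: store L0 := 75 | P0:I, P1:M(75) | bus: BusRdX
[8] P1: load  L2 | P0:I, P1:S(90) | bus: none
[9] P0: load  L3 | P0:S(75), P1:S(75) | bus: BusRd,Flush
[10] P1: load  L4 | P0:I, P1:S(0) | bus: BusRd
[11] P1: store L2 := 7 | P0:I, P1:M(7) | bus: BusRdX
[12] P1: load  L4 | P0:I, P1:S(0) | bus: none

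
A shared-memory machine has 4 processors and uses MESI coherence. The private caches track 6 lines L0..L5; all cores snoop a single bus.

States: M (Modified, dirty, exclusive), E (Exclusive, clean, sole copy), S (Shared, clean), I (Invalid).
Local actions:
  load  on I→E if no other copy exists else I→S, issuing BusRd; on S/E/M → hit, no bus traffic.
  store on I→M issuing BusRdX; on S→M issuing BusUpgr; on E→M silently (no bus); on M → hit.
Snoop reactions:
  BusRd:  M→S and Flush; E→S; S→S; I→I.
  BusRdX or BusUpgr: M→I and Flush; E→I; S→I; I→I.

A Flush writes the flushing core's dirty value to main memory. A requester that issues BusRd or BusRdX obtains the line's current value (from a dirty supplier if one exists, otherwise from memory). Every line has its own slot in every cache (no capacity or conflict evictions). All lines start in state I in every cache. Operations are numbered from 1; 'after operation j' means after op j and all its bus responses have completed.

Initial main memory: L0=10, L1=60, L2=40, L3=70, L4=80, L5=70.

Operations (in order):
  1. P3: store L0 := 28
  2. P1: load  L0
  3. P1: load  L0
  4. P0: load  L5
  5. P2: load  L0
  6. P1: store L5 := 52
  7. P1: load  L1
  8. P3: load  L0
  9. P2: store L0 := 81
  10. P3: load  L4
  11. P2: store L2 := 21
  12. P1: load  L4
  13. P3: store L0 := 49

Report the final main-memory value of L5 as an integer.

1. P3: store L0 := 28  bus=[BusRdX]  L0: P0=I P1=I P2=I P3=M  mem[L0]=10
2. P1: load  L0  bus=[BusRd,Flush]  L0: P0=I P1=S P2=I P3=S  mem[L0]=28
3. P1: load  L0  bus=[-]  L0: P0=I P1=S P2=I P3=S  mem[L0]=28
4. P0: load  L5  bus=[BusRd]  L5: P0=E P1=I P2=I P3=I  mem[L5]=70
5. P2: load  L0  bus=[BusRd]  L0: P0=I P1=S P2=S P3=S  mem[L0]=28
6. P1: store L5 := 52  bus=[BusRdX]  L5: P0=I P1=M P2=I P3=I  mem[L5]=70
7. P1: load  L1  bus=[BusRd]  L1: P0=I P1=E P2=I P3=I  mem[L1]=60
8. P3: load  L0  bus=[-]  L0: P0=I P1=S P2=S P3=S  mem[L0]=28
9. P2: store L0 := 81  bus=[BusUpgr]  L0: P0=I P1=I P2=M P3=I  mem[L0]=28
10. P3: load  L4  bus=[BusRd]  L4: P0=I P1=I P2=I P3=E  mem[L4]=80
11. P2: store L2 := 21  bus=[BusRdX]  L2: P0=I P1=I P2=M P3=I  mem[L2]=40
12. P1: load  L4  bus=[BusRd]  L4: P0=I P1=S P2=I P3=S  mem[L4]=80
13. P3: store L0 := 49  bus=[BusRdX,Flush]  L0: P0=I P1=I P2=I P3=M  mem[L0]=81

memory[L5] = 70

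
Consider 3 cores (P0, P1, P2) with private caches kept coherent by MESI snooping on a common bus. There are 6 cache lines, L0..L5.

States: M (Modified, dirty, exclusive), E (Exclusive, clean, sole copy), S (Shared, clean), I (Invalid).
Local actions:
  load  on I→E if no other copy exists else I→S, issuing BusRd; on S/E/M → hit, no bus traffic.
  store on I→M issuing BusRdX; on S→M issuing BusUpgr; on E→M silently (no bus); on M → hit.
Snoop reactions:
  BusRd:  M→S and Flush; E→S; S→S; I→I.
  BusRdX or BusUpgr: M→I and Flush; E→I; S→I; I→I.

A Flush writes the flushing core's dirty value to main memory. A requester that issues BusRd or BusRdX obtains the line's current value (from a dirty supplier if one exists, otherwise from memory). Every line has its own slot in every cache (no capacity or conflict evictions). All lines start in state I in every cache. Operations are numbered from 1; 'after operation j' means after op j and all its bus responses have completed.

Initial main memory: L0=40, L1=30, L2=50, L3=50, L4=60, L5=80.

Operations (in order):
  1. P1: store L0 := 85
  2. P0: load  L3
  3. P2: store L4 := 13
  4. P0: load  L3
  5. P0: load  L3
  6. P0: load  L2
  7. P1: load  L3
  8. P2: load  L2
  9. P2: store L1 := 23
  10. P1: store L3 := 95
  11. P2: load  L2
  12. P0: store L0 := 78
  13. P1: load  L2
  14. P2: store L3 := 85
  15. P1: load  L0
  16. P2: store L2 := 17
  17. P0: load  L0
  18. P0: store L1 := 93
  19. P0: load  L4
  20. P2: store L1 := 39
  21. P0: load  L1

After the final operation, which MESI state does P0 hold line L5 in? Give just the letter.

state = I

[1] P1: store L0 := 85 | P0:I, P1:M(85), P2:I | bus: BusRdX
[2] P0: load  L3 | P0:E(50), P1:I, P2:I | bus: BusRd
[3] P2: store L4 := 13 | P0:I, P1:I, P2:M(13) | bus: BusRdX
[4] P0: load  L3 | P0:E(50), P1:I, P2:I | bus: none
[5] P0: load  L3 | P0:E(50), P1:I, P2:I | bus: none
[6] P0: load  L2 | P0:E(50), P1:I, P2:I | bus: BusRd
[7] P1: load  L3 | P0:S(50), P1:S(50), P2:I | bus: BusRd
[8] P2: load  L2 | P0:S(50), P1:I, P2:S(50) | bus: BusRd
[9] P2: store L1 := 23 | P0:I, P1:I, P2:M(23) | bus: BusRdX
[10] P1: store L3 := 95 | P0:I, P1:M(95), P2:I | bus: BusUpgr
[11] P2: load  L2 | P0:S(50), P1:I, P2:S(50) | bus: none
[12] P0: store L0 := 78 | P0:M(78), P1:I, P2:I | bus: BusRdX,Flush
[13] P1: load  L2 | P0:S(50), P1:S(50), P2:S(50) | bus: BusRd
[14] P2: store L3 := 85 | P0:I, P1:I, P2:M(85) | bus: BusRdX,Flush
[15] P1: load  L0 | P0:S(78), P1:S(78), P2:I | bus: BusRd,Flush
[16] P2: store L2 := 17 | P0:I, P1:I, P2:M(17) | bus: BusUpgr
[17] P0: load  L0 | P0:S(78), P1:S(78), P2:I | bus: none
[18] P0: store L1 := 93 | P0:M(93), P1:I, P2:I | bus: BusRdX,Flush
[19] P0: load  L4 | P0:S(13), P1:I, P2:S(13) | bus: BusRd,Flush
[20] P2: store L1 := 39 | P0:I, P1:I, P2:M(39) | bus: BusRdX,Flush
[21] P0: load  L1 | P0:S(39), P1:I, P2:S(39) | bus: BusRd,Flush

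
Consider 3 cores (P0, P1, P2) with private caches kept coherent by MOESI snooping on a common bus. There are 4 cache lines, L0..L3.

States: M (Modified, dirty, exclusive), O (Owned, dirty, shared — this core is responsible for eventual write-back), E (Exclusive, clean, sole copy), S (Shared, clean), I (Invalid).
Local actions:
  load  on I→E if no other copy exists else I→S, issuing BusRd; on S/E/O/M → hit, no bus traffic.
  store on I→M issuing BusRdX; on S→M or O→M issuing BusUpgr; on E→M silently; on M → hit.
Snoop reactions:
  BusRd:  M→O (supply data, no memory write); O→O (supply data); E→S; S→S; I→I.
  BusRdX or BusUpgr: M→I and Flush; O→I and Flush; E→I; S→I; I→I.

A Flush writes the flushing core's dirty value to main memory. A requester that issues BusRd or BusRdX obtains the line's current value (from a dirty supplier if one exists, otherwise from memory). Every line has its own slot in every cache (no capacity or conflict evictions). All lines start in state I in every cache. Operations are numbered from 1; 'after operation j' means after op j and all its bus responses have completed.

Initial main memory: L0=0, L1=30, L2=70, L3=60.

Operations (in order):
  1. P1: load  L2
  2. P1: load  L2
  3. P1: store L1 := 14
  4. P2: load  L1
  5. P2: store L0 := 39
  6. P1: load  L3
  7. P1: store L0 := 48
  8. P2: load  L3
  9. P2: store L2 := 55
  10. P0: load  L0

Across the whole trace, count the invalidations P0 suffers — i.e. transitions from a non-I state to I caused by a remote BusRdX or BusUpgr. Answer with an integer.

[1] P1: load  L2 | P0:I, P1:E(70), P2:I | bus: BusRd
[2] P1: load  L2 | P0:I, P1:E(70), P2:I | bus: none
[3] P1: store L1 := 14 | P0:I, P1:M(14), P2:I | bus: BusRdX
[4] P2: load  L1 | P0:I, P1:O(14), P2:S(14) | bus: BusRd
[5] P2: store L0 := 39 | P0:I, P1:I, P2:M(39) | bus: BusRdX
[6] P1: load  L3 | P0:I, P1:E(60), P2:I | bus: BusRd
[7] P1: store L0 := 48 | P0:I, P1:M(48), P2:I | bus: BusRdX,Flush
[8] P2: load  L3 | P0:I, P1:S(60), P2:S(60) | bus: BusRd
[9] P2: store L2 := 55 | P0:I, P1:I, P2:M(55) | bus: BusRdX
[10] P0: load  L0 | P0:S(48), P1:O(48), P2:I | bus: BusRd

invalidations = 0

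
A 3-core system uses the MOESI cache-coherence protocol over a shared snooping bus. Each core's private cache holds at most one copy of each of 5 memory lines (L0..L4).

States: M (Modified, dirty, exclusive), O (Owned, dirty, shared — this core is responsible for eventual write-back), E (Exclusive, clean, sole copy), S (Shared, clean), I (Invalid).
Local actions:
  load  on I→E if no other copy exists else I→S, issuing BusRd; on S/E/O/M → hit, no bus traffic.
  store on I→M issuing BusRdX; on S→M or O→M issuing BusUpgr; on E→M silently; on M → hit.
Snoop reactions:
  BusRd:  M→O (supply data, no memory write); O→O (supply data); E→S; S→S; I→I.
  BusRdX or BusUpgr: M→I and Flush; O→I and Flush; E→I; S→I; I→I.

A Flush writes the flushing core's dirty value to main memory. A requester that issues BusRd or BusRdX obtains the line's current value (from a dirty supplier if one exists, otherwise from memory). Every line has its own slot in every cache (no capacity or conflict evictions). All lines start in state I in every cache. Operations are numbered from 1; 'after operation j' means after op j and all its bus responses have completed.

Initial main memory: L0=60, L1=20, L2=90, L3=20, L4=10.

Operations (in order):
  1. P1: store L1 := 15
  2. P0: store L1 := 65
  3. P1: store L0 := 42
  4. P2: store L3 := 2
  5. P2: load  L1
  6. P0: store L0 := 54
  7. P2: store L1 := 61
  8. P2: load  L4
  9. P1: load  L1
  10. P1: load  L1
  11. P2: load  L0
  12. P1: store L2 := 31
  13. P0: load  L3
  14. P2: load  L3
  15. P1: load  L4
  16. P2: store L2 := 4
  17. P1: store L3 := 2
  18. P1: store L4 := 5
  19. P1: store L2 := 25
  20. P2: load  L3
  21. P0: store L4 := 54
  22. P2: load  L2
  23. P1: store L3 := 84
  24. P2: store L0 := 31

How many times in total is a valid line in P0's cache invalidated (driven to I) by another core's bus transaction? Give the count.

invalidations = 3

1. P1: store L1 := 15  bus=[BusRdX]  L1: P0=I P1=M P2=I  mem[L1]=20
2. P0: store L1 := 65  bus=[BusRdX,Flush]  L1: P0=M P1=I P2=I  mem[L1]=15
3. P1: store L0 := 42  bus=[BusRdX]  L0: P0=I P1=M P2=I  mem[L0]=60
4. P2: store L3 := 2  bus=[BusRdX]  L3: P0=I P1=I P2=M  mem[L3]=20
5. P2: load  L1  bus=[BusRd]  L1: P0=O P1=I P2=S  mem[L1]=15
6. P0: store L0 := 54  bus=[BusRdX,Flush]  L0: P0=M P1=I P2=I  mem[L0]=42
7. P2: store L1 := 61  bus=[BusUpgr,Flush]  L1: P0=I P1=I P2=M  mem[L1]=65
8. P2: load  L4  bus=[BusRd]  L4: P0=I P1=I P2=E  mem[L4]=10
9. P1: load  L1  bus=[BusRd]  L1: P0=I P1=S P2=O  mem[L1]=65
10. P1: load  L1  bus=[-]  L1: P0=I P1=S P2=O  mem[L1]=65
11. P2: load  L0  bus=[BusRd]  L0: P0=O P1=I P2=S  mem[L0]=42
12. P1: store L2 := 31  bus=[BusRdX]  L2: P0=I P1=M P2=I  mem[L2]=90
13. P0: load  L3  bus=[BusRd]  L3: P0=S P1=I P2=O  mem[L3]=20
14. P2: load  L3  bus=[-]  L3: P0=S P1=I P2=O  mem[L3]=20
15. P1: load  L4  bus=[BusRd]  L4: P0=I P1=S P2=S  mem[L4]=10
16. P2: store L2 := 4  bus=[BusRdX,Flush]  L2: P0=I P1=I P2=M  mem[L2]=31
17. P1: store L3 := 2  bus=[BusRdX,Flush]  L3: P0=I P1=M P2=I  mem[L3]=2
18. P1: store L4 := 5  bus=[BusUpgr]  L4: P0=I P1=M P2=I  mem[L4]=10
19. P1: store L2 := 25  bus=[BusRdX,Flush]  L2: P0=I P1=M P2=I  mem[L2]=4
20. P2: load  L3  bus=[BusRd]  L3: P0=I P1=O P2=S  mem[L3]=2
21. P0: store L4 := 54  bus=[BusRdX,Flush]  L4: P0=M P1=I P2=I  mem[L4]=5
22. P2: load  L2  bus=[BusRd]  L2: P0=I P1=O P2=S  mem[L2]=4
23. P1: store L3 := 84  bus=[BusUpgr]  L3: P0=I P1=M P2=I  mem[L3]=2
24. P2: store L0 := 31  bus=[BusUpgr,Flush]  L0: P0=I P1=I P2=M  mem[L0]=54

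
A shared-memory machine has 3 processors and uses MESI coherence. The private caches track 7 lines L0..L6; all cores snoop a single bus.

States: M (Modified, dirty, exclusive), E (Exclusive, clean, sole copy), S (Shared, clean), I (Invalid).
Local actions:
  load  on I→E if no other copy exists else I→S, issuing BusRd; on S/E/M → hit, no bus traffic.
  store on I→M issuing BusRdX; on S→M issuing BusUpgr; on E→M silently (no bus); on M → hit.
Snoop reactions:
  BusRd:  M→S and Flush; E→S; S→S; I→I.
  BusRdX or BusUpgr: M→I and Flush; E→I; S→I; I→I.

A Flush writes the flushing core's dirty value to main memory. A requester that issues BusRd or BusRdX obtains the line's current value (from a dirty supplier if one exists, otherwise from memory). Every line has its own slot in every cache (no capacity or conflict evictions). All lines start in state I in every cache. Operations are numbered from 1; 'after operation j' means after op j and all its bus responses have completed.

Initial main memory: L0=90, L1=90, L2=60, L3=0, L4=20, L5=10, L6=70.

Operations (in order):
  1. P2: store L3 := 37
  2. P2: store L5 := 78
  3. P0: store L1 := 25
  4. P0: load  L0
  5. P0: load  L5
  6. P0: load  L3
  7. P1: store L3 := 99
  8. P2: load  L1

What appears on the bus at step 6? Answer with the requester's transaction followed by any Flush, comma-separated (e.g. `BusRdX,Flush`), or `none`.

1. P2: store L3 := 37  bus=[BusRdX]  L3: P0=I P1=I P2=M  mem[L3]=0
2. P2: store L5 := 78  bus=[BusRdX]  L5: P0=I P1=I P2=M  mem[L5]=10
3. P0: store L1 := 25  bus=[BusRdX]  L1: P0=M P1=I P2=I  mem[L1]=90
4. P0: load  L0  bus=[BusRd]  L0: P0=E P1=I P2=I  mem[L0]=90
5. P0: load  L5  bus=[BusRd,Flush]  L5: P0=S P1=I P2=S  mem[L5]=78
6. P0: load  L3  bus=[BusRd,Flush]  L3: P0=S P1=I P2=S  mem[L3]=37
7. P1: store L3 := 99  bus=[BusRdX]  L3: P0=I P1=M P2=I  mem[L3]=37
8. P2: load  L1  bus=[BusRd,Flush]  L1: P0=S P1=I P2=S  mem[L1]=25

bus = BusRd,Flush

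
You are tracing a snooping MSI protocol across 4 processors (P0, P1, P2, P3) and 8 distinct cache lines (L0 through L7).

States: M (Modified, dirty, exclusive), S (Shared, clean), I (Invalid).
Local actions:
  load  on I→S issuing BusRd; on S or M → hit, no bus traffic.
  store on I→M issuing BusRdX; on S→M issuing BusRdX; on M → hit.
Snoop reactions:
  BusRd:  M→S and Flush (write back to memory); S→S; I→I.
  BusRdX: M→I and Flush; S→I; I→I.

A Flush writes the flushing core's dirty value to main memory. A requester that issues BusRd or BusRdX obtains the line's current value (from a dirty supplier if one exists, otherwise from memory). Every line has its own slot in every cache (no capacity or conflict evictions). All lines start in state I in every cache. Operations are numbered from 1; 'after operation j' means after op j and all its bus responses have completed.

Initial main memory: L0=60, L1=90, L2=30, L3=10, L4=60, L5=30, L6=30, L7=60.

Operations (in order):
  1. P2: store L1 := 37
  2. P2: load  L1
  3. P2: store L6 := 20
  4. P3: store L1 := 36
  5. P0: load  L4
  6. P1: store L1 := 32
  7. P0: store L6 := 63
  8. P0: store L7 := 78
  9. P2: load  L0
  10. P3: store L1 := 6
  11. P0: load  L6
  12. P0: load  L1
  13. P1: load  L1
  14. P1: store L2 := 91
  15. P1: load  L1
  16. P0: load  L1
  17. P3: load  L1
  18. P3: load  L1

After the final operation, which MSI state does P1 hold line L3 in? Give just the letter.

state = I

  op1 P2: store L1 := 37 → I/I/M/I on L1; bus BusRdX; mem=90
  op2 P2: load  L1 → I/I/M/I on L1; bus (none); mem=90
  op3 P2: store L6 := 20 → I/I/M/I on L6; bus BusRdX; mem=30
  op4 P3: store L1 := 36 → I/I/I/M on L1; bus BusRdX Flush; mem=37
  op5 P0: load  L4 → S/I/I/I on L4; bus BusRd; mem=60
  op6 P1: store L1 := 32 → I/M/I/I on L1; bus BusRdX Flush; mem=36
  op7 P0: store L6 := 63 → M/I/I/I on L6; bus BusRdX Flush; mem=20
  op8 P0: store L7 := 78 → M/I/I/I on L7; bus BusRdX; mem=60
  op9 P2: load  L0 → I/I/S/I on L0; bus BusRd; mem=60
  op10 P3: store L1 := 6 → I/I/I/M on L1; bus BusRdX Flush; mem=32
  op11 P0: load  L6 → M/I/I/I on L6; bus (none); mem=20
  op12 P0: load  L1 → S/I/I/S on L1; bus BusRd Flush; mem=6
  op13 P1: load  L1 → S/S/I/S on L1; bus BusRd; mem=6
  op14 P1: store L2 := 91 → I/M/I/I on L2; bus BusRdX; mem=30
  op15 P1: load  L1 → S/S/I/S on L1; bus (none); mem=6
  op16 P0: load  L1 → S/S/I/S on L1; bus (none); mem=6
  op17 P3: load  L1 → S/S/I/S on L1; bus (none); mem=6
  op18 P3: load  L1 → S/S/I/S on L1; bus (none); mem=6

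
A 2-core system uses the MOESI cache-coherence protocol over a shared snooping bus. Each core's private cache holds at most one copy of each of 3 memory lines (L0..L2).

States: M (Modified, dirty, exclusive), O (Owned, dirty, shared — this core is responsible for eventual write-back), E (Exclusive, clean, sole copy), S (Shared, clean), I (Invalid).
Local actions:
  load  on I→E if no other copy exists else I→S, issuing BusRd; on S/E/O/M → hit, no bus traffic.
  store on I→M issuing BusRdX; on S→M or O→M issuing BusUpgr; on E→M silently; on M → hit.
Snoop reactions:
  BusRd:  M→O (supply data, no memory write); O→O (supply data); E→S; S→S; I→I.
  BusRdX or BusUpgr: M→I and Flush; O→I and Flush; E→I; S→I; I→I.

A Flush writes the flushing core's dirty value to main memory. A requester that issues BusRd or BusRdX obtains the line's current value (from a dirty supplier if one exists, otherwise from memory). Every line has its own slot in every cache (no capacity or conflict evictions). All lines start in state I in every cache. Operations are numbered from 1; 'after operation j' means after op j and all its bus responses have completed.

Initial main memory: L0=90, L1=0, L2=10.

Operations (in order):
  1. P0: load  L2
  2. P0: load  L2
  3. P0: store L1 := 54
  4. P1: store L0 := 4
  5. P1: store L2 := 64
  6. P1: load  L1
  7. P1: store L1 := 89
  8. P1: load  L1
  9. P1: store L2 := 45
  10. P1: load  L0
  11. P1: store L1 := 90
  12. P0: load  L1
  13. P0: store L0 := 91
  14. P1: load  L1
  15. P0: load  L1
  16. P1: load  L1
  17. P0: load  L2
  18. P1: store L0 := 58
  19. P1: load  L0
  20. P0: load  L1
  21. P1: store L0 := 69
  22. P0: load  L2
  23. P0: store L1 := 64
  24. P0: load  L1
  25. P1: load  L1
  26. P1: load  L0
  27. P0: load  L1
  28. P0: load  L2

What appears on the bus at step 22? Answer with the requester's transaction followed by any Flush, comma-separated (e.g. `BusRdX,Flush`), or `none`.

bus = none

  op1 P0: load  L2 → E/I on L2; bus BusRd; mem=10
  op2 P0: load  L2 → E/I on L2; bus (none); mem=10
  op3 P0: store L1 := 54 → M/I on L1; bus BusRdX; mem=0
  op4 P1: store L0 := 4 → I/M on L0; bus BusRdX; mem=90
  op5 P1: store L2 := 64 → I/M on L2; bus BusRdX; mem=10
  op6 P1: load  L1 → O/S on L1; bus BusRd; mem=0
  op7 P1: store L1 := 89 → I/M on L1; bus BusUpgr Flush; mem=54
  op8 P1: load  L1 → I/M on L1; bus (none); mem=54
  op9 P1: store L2 := 45 → I/M on L2; bus (none); mem=10
  op10 P1: load  L0 → I/M on L0; bus (none); mem=90
  op11 P1: store L1 := 90 → I/M on L1; bus (none); mem=54
  op12 P0: load  L1 → S/O on L1; bus BusRd; mem=54
  op13 P0: store L0 := 91 → M/I on L0; bus BusRdX Flush; mem=4
  op14 P1: load  L1 → S/O on L1; bus (none); mem=54
  op15 P0: load  L1 → S/O on L1; bus (none); mem=54
  op16 P1: load  L1 → S/O on L1; bus (none); mem=54
  op17 P0: load  L2 → S/O on L2; bus BusRd; mem=10
  op18 P1: store L0 := 58 → I/M on L0; bus BusRdX Flush; mem=91
  op19 P1: load  L0 → I/M on L0; bus (none); mem=91
  op20 P0: load  L1 → S/O on L1; bus (none); mem=54
  op21 P1: store L0 := 69 → I/M on L0; bus (none); mem=91
  op22 P0: load  L2 → S/O on L2; bus (none); mem=10
  op23 P0: store L1 := 64 → M/I on L1; bus BusUpgr Flush; mem=90
  op24 P0: load  L1 → M/I on L1; bus (none); mem=90
  op25 P1: load  L1 → O/S on L1; bus BusRd; mem=90
  op26 P1: load  L0 → I/M on L0; bus (none); mem=91
  op27 P0: load  L1 → O/S on L1; bus (none); mem=90
  op28 P0: load  L2 → S/O on L2; bus (none); mem=10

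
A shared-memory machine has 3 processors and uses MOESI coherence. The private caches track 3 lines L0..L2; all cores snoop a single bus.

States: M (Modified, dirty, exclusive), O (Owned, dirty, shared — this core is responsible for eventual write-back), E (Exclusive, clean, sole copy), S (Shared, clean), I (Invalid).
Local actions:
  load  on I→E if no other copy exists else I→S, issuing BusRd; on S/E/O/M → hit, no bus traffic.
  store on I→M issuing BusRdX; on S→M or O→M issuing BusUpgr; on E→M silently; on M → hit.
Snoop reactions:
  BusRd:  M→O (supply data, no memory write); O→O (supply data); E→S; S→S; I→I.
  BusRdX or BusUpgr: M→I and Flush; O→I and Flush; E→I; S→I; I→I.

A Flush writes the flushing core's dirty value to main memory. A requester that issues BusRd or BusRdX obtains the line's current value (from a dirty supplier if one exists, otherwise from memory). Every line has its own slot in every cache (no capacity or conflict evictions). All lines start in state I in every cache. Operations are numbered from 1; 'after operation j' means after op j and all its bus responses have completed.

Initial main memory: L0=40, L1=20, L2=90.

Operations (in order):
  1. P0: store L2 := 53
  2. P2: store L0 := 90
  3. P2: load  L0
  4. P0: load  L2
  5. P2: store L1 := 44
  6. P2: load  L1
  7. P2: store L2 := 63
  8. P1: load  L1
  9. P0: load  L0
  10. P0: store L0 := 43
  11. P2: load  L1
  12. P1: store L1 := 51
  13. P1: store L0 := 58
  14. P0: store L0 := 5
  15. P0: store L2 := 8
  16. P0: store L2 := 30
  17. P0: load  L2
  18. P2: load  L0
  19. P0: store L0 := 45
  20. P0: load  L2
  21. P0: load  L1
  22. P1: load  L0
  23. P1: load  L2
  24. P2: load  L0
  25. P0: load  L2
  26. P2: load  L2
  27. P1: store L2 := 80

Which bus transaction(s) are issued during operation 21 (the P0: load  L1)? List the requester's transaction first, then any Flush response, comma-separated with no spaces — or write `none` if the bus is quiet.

bus = BusRd

[1] P0: store L2 := 53 | P0:M(53), P1:I, P2:I | bus: BusRdX
[2] P2: store L0 := 90 | P0:I, P1:I, P2:M(90) | bus: BusRdX
[3] P2: load  L0 | P0:I, P1:I, P2:M(90) | bus: none
[4] P0: load  L2 | P0:M(53), P1:I, P2:I | bus: none
[5] P2: store L1 := 44 | P0:I, P1:I, P2:M(44) | bus: BusRdX
[6] P2: load  L1 | P0:I, P1:I, P2:M(44) | bus: none
[7] P2: store L2 := 63 | P0:I, P1:I, P2:M(63) | bus: BusRdX,Flush
[8] P1: load  L1 | P0:I, P1:S(44), P2:O(44) | bus: BusRd
[9] P0: load  L0 | P0:S(90), P1:I, P2:O(90) | bus: BusRd
[10] P0: store L0 := 43 | P0:M(43), P1:I, P2:I | bus: BusUpgr,Flush
[11] P2: load  L1 | P0:I, P1:S(44), P2:O(44) | bus: none
[12] P1: store L1 := 51 | P0:I, P1:M(51), P2:I | bus: BusUpgr,Flush
[13] P1: store L0 := 58 | P0:I, P1:M(58), P2:I | bus: BusRdX,Flush
[14] P0: store L0 := 5 | P0:M(5), P1:I, P2:I | bus: BusRdX,Flush
[15] P0: store L2 := 8 | P0:M(8), P1:I, P2:I | bus: BusRdX,Flush
[16] P0: store L2 := 30 | P0:M(30), P1:I, P2:I | bus: none
[17] P0: load  L2 | P0:M(30), P1:I, P2:I | bus: none
[18] P2: load  L0 | P0:O(5), P1:I, P2:S(5) | bus: BusRd
[19] P0: store L0 := 45 | P0:M(45), P1:I, P2:I | bus: BusUpgr
[20] P0: load  L2 | P0:M(30), P1:I, P2:I | bus: none
[21] P0: load  L1 | P0:S(51), P1:O(51), P2:I | bus: BusRd
[22] P1: load  L0 | P0:O(45), P1:S(45), P2:I | bus: BusRd
[23] P1: load  L2 | P0:O(30), P1:S(30), P2:I | bus: BusRd
[24] P2: load  L0 | P0:O(45), P1:S(45), P2:S(45) | bus: BusRd
[25] P0: load  L2 | P0:O(30), P1:S(30), P2:I | bus: none
[26] P2: load  L2 | P0:O(30), P1:S(30), P2:S(30) | bus: BusRd
[27] P1: store L2 := 80 | P0:I, P1:M(80), P2:I | bus: BusUpgr,Flush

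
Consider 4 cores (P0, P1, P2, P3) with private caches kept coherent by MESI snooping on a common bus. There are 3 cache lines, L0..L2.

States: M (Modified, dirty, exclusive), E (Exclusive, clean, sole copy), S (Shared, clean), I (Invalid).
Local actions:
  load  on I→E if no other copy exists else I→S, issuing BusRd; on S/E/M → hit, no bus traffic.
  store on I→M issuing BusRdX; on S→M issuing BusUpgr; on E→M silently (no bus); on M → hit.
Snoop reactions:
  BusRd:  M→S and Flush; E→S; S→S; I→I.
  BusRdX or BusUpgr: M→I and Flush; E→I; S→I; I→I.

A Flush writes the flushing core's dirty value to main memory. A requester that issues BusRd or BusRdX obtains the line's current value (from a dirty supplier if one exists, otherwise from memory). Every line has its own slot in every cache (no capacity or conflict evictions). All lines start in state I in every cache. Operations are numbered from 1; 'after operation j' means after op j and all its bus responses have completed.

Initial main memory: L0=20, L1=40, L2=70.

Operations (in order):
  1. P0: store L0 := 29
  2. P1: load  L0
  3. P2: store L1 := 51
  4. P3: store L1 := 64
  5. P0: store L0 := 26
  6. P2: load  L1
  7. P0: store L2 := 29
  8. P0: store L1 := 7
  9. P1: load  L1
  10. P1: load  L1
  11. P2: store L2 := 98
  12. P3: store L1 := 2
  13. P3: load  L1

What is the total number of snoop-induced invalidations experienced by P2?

invalidations = 2

1. P0: store L0 := 29  bus=[BusRdX]  L0: P0=M P1=I P2=I P3=I  mem[L0]=20
2. P1: load  L0  bus=[BusRd,Flush]  L0: P0=S P1=S P2=I P3=I  mem[L0]=29
3. P2: store L1 := 51  bus=[BusRdX]  L1: P0=I P1=I P2=M P3=I  mem[L1]=40
4. P3: store L1 := 64  bus=[BusRdX,Flush]  L1: P0=I P1=I P2=I P3=M  mem[L1]=51
5. P0: store L0 := 26  bus=[BusUpgr]  L0: P0=M P1=I P2=I P3=I  mem[L0]=29
6. P2: load  L1  bus=[BusRd,Flush]  L1: P0=I P1=I P2=S P3=S  mem[L1]=64
7. P0: store L2 := 29  bus=[BusRdX]  L2: P0=M P1=I P2=I P3=I  mem[L2]=70
8. P0: store L1 := 7  bus=[BusRdX]  L1: P0=M P1=I P2=I P3=I  mem[L1]=64
9. P1: load  L1  bus=[BusRd,Flush]  L1: P0=S P1=S P2=I P3=I  mem[L1]=7
10. P1: load  L1  bus=[-]  L1: P0=S P1=S P2=I P3=I  mem[L1]=7
11. P2: store L2 := 98  bus=[BusRdX,Flush]  L2: P0=I P1=I P2=M P3=I  mem[L2]=29
12. P3: store L1 := 2  bus=[BusRdX]  L1: P0=I P1=I P2=I P3=M  mem[L1]=7
13. P3: load  L1  bus=[-]  L1: P0=I P1=I P2=I P3=M  mem[L1]=7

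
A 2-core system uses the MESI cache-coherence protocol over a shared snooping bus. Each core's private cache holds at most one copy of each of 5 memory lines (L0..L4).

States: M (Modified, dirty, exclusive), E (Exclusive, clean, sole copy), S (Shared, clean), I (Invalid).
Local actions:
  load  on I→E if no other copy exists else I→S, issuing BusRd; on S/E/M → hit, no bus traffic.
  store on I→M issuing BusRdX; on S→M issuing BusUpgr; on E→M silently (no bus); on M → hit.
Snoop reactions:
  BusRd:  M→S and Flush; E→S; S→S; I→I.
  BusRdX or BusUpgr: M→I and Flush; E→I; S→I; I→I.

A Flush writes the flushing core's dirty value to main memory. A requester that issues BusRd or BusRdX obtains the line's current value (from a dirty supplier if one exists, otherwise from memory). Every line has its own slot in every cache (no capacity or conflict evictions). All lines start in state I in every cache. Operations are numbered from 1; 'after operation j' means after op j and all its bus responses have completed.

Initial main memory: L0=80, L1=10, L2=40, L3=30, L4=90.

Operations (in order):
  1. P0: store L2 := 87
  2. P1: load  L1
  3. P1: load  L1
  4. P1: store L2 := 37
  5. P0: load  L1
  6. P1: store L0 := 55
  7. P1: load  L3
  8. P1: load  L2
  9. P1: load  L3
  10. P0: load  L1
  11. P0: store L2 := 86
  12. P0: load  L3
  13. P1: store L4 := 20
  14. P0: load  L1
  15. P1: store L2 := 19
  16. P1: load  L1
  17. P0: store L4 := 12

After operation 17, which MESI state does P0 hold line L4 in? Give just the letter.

1. P0: store L2 := 87  bus=[BusRdX]  L2: P0=M P1=I  mem[L2]=40
2. P1: load  L1  bus=[BusRd]  L1: P0=I P1=E  mem[L1]=10
3. P1: load  L1  bus=[-]  L1: P0=I P1=E  mem[L1]=10
4. P1: store L2 := 37  bus=[BusRdX,Flush]  L2: P0=I P1=M  mem[L2]=87
5. P0: load  L1  bus=[BusRd]  L1: P0=S P1=S  mem[L1]=10
6. P1: store L0 := 55  bus=[BusRdX]  L0: P0=I P1=M  mem[L0]=80
7. P1: load  L3  bus=[BusRd]  L3: P0=I P1=E  mem[L3]=30
8. P1: load  L2  bus=[-]  L2: P0=I P1=M  mem[L2]=87
9. P1: load  L3  bus=[-]  L3: P0=I P1=E  mem[L3]=30
10. P0: load  L1  bus=[-]  L1: P0=S P1=S  mem[L1]=10
11. P0: store L2 := 86  bus=[BusRdX,Flush]  L2: P0=M P1=I  mem[L2]=37
12. P0: load  L3  bus=[BusRd]  L3: P0=S P1=S  mem[L3]=30
13. P1: store L4 := 20  bus=[BusRdX]  L4: P0=I P1=M  mem[L4]=90
14. P0: load  L1  bus=[-]  L1: P0=S P1=S  mem[L1]=10
15. P1: store L2 := 19  bus=[BusRdX,Flush]  L2: P0=I P1=M  mem[L2]=86
16. P1: load  L1  bus=[-]  L1: P0=S P1=S  mem[L1]=10
17. P0: store L4 := 12  bus=[BusRdX,Flush]  L4: P0=M P1=I  mem[L4]=20

state = M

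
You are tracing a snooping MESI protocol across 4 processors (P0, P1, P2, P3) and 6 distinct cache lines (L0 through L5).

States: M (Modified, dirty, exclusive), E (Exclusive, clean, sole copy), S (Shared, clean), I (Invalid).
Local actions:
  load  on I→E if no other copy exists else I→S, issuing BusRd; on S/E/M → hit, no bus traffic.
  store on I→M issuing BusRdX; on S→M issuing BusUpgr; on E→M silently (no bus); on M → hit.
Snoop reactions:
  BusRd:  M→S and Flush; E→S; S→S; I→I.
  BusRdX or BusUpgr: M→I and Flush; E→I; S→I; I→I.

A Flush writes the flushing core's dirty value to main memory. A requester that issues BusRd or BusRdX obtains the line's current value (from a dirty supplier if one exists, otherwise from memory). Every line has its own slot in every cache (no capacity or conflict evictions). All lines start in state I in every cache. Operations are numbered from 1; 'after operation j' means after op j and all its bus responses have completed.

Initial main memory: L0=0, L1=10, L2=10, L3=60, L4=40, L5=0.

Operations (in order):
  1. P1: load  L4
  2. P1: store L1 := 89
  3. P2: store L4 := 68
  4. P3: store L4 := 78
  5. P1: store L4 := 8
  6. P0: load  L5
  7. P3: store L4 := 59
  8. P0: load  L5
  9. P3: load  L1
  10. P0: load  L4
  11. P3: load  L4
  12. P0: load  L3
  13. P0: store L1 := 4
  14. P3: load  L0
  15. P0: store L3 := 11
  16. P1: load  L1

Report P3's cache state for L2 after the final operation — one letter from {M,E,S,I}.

[1] P1: load  L4 | P0:I, P1:E(40), P2:I, P3:I | bus: BusRd
[2] P1: store L1 := 89 | P0:I, P1:M(89), P2:I, P3:I | bus: BusRdX
[3] P2: store L4 := 68 | P0:I, P1:I, P2:M(68), P3:I | bus: BusRdX
[4] P3: store L4 := 78 | P0:I, P1:I, P2:I, P3:M(78) | bus: BusRdX,Flush
[5] P1: store L4 := 8 | P0:I, P1:M(8), P2:I, P3:I | bus: BusRdX,Flush
[6] P0: load  L5 | P0:E(0), P1:I, P2:I, P3:I | bus: BusRd
[7] P3: store L4 := 59 | P0:I, P1:I, P2:I, P3:M(59) | bus: BusRdX,Flush
[8] P0: load  L5 | P0:E(0), P1:I, P2:I, P3:I | bus: none
[9] P3: load  L1 | P0:I, P1:S(89), P2:I, P3:S(89) | bus: BusRd,Flush
[10] P0: load  L4 | P0:S(59), P1:I, P2:I, P3:S(59) | bus: BusRd,Flush
[11] P3: load  L4 | P0:S(59), P1:I, P2:I, P3:S(59) | bus: none
[12] P0: load  L3 | P0:E(60), P1:I, P2:I, P3:I | bus: BusRd
[13] P0: store L1 := 4 | P0:M(4), P1:I, P2:I, P3:I | bus: BusRdX
[14] P3: load  L0 | P0:I, P1:I, P2:I, P3:E(0) | bus: BusRd
[15] P0: store L3 := 11 | P0:M(11), P1:I, P2:I, P3:I | bus: none
[16] P1: load  L1 | P0:S(4), P1:S(4), P2:I, P3:I | bus: BusRd,Flush

state = I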